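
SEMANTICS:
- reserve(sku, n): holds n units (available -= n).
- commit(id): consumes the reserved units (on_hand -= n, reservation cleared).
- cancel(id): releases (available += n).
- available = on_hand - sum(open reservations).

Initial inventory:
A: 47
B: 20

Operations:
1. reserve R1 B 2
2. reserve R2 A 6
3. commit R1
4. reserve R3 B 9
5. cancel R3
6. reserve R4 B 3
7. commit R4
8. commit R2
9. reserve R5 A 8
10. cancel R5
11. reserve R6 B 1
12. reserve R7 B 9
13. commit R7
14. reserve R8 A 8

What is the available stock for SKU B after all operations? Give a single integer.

Answer: 5

Derivation:
Step 1: reserve R1 B 2 -> on_hand[A=47 B=20] avail[A=47 B=18] open={R1}
Step 2: reserve R2 A 6 -> on_hand[A=47 B=20] avail[A=41 B=18] open={R1,R2}
Step 3: commit R1 -> on_hand[A=47 B=18] avail[A=41 B=18] open={R2}
Step 4: reserve R3 B 9 -> on_hand[A=47 B=18] avail[A=41 B=9] open={R2,R3}
Step 5: cancel R3 -> on_hand[A=47 B=18] avail[A=41 B=18] open={R2}
Step 6: reserve R4 B 3 -> on_hand[A=47 B=18] avail[A=41 B=15] open={R2,R4}
Step 7: commit R4 -> on_hand[A=47 B=15] avail[A=41 B=15] open={R2}
Step 8: commit R2 -> on_hand[A=41 B=15] avail[A=41 B=15] open={}
Step 9: reserve R5 A 8 -> on_hand[A=41 B=15] avail[A=33 B=15] open={R5}
Step 10: cancel R5 -> on_hand[A=41 B=15] avail[A=41 B=15] open={}
Step 11: reserve R6 B 1 -> on_hand[A=41 B=15] avail[A=41 B=14] open={R6}
Step 12: reserve R7 B 9 -> on_hand[A=41 B=15] avail[A=41 B=5] open={R6,R7}
Step 13: commit R7 -> on_hand[A=41 B=6] avail[A=41 B=5] open={R6}
Step 14: reserve R8 A 8 -> on_hand[A=41 B=6] avail[A=33 B=5] open={R6,R8}
Final available[B] = 5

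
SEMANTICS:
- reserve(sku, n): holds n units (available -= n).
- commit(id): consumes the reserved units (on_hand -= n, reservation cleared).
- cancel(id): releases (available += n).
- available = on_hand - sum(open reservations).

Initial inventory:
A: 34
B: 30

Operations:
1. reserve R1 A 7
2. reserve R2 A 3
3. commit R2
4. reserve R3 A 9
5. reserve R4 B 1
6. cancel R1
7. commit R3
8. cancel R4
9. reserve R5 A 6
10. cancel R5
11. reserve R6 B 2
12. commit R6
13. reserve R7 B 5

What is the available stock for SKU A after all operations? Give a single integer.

Answer: 22

Derivation:
Step 1: reserve R1 A 7 -> on_hand[A=34 B=30] avail[A=27 B=30] open={R1}
Step 2: reserve R2 A 3 -> on_hand[A=34 B=30] avail[A=24 B=30] open={R1,R2}
Step 3: commit R2 -> on_hand[A=31 B=30] avail[A=24 B=30] open={R1}
Step 4: reserve R3 A 9 -> on_hand[A=31 B=30] avail[A=15 B=30] open={R1,R3}
Step 5: reserve R4 B 1 -> on_hand[A=31 B=30] avail[A=15 B=29] open={R1,R3,R4}
Step 6: cancel R1 -> on_hand[A=31 B=30] avail[A=22 B=29] open={R3,R4}
Step 7: commit R3 -> on_hand[A=22 B=30] avail[A=22 B=29] open={R4}
Step 8: cancel R4 -> on_hand[A=22 B=30] avail[A=22 B=30] open={}
Step 9: reserve R5 A 6 -> on_hand[A=22 B=30] avail[A=16 B=30] open={R5}
Step 10: cancel R5 -> on_hand[A=22 B=30] avail[A=22 B=30] open={}
Step 11: reserve R6 B 2 -> on_hand[A=22 B=30] avail[A=22 B=28] open={R6}
Step 12: commit R6 -> on_hand[A=22 B=28] avail[A=22 B=28] open={}
Step 13: reserve R7 B 5 -> on_hand[A=22 B=28] avail[A=22 B=23] open={R7}
Final available[A] = 22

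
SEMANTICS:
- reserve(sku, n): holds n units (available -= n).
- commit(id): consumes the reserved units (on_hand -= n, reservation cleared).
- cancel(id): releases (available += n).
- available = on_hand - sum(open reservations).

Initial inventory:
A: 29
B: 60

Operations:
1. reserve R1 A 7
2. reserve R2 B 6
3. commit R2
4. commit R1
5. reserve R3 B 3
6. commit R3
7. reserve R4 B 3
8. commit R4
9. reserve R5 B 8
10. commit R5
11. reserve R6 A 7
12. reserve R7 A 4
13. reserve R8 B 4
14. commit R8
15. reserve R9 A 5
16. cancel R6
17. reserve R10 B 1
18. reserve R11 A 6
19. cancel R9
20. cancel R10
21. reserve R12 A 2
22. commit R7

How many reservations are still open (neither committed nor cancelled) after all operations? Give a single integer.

Step 1: reserve R1 A 7 -> on_hand[A=29 B=60] avail[A=22 B=60] open={R1}
Step 2: reserve R2 B 6 -> on_hand[A=29 B=60] avail[A=22 B=54] open={R1,R2}
Step 3: commit R2 -> on_hand[A=29 B=54] avail[A=22 B=54] open={R1}
Step 4: commit R1 -> on_hand[A=22 B=54] avail[A=22 B=54] open={}
Step 5: reserve R3 B 3 -> on_hand[A=22 B=54] avail[A=22 B=51] open={R3}
Step 6: commit R3 -> on_hand[A=22 B=51] avail[A=22 B=51] open={}
Step 7: reserve R4 B 3 -> on_hand[A=22 B=51] avail[A=22 B=48] open={R4}
Step 8: commit R4 -> on_hand[A=22 B=48] avail[A=22 B=48] open={}
Step 9: reserve R5 B 8 -> on_hand[A=22 B=48] avail[A=22 B=40] open={R5}
Step 10: commit R5 -> on_hand[A=22 B=40] avail[A=22 B=40] open={}
Step 11: reserve R6 A 7 -> on_hand[A=22 B=40] avail[A=15 B=40] open={R6}
Step 12: reserve R7 A 4 -> on_hand[A=22 B=40] avail[A=11 B=40] open={R6,R7}
Step 13: reserve R8 B 4 -> on_hand[A=22 B=40] avail[A=11 B=36] open={R6,R7,R8}
Step 14: commit R8 -> on_hand[A=22 B=36] avail[A=11 B=36] open={R6,R7}
Step 15: reserve R9 A 5 -> on_hand[A=22 B=36] avail[A=6 B=36] open={R6,R7,R9}
Step 16: cancel R6 -> on_hand[A=22 B=36] avail[A=13 B=36] open={R7,R9}
Step 17: reserve R10 B 1 -> on_hand[A=22 B=36] avail[A=13 B=35] open={R10,R7,R9}
Step 18: reserve R11 A 6 -> on_hand[A=22 B=36] avail[A=7 B=35] open={R10,R11,R7,R9}
Step 19: cancel R9 -> on_hand[A=22 B=36] avail[A=12 B=35] open={R10,R11,R7}
Step 20: cancel R10 -> on_hand[A=22 B=36] avail[A=12 B=36] open={R11,R7}
Step 21: reserve R12 A 2 -> on_hand[A=22 B=36] avail[A=10 B=36] open={R11,R12,R7}
Step 22: commit R7 -> on_hand[A=18 B=36] avail[A=10 B=36] open={R11,R12}
Open reservations: ['R11', 'R12'] -> 2

Answer: 2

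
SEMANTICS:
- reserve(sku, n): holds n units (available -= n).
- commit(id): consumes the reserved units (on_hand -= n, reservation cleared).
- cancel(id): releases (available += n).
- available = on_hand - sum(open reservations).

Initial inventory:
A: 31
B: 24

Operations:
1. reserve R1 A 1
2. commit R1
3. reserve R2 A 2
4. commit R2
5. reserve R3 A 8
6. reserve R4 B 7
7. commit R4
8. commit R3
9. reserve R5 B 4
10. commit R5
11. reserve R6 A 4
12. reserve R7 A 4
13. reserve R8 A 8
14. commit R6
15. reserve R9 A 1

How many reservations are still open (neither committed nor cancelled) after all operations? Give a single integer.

Step 1: reserve R1 A 1 -> on_hand[A=31 B=24] avail[A=30 B=24] open={R1}
Step 2: commit R1 -> on_hand[A=30 B=24] avail[A=30 B=24] open={}
Step 3: reserve R2 A 2 -> on_hand[A=30 B=24] avail[A=28 B=24] open={R2}
Step 4: commit R2 -> on_hand[A=28 B=24] avail[A=28 B=24] open={}
Step 5: reserve R3 A 8 -> on_hand[A=28 B=24] avail[A=20 B=24] open={R3}
Step 6: reserve R4 B 7 -> on_hand[A=28 B=24] avail[A=20 B=17] open={R3,R4}
Step 7: commit R4 -> on_hand[A=28 B=17] avail[A=20 B=17] open={R3}
Step 8: commit R3 -> on_hand[A=20 B=17] avail[A=20 B=17] open={}
Step 9: reserve R5 B 4 -> on_hand[A=20 B=17] avail[A=20 B=13] open={R5}
Step 10: commit R5 -> on_hand[A=20 B=13] avail[A=20 B=13] open={}
Step 11: reserve R6 A 4 -> on_hand[A=20 B=13] avail[A=16 B=13] open={R6}
Step 12: reserve R7 A 4 -> on_hand[A=20 B=13] avail[A=12 B=13] open={R6,R7}
Step 13: reserve R8 A 8 -> on_hand[A=20 B=13] avail[A=4 B=13] open={R6,R7,R8}
Step 14: commit R6 -> on_hand[A=16 B=13] avail[A=4 B=13] open={R7,R8}
Step 15: reserve R9 A 1 -> on_hand[A=16 B=13] avail[A=3 B=13] open={R7,R8,R9}
Open reservations: ['R7', 'R8', 'R9'] -> 3

Answer: 3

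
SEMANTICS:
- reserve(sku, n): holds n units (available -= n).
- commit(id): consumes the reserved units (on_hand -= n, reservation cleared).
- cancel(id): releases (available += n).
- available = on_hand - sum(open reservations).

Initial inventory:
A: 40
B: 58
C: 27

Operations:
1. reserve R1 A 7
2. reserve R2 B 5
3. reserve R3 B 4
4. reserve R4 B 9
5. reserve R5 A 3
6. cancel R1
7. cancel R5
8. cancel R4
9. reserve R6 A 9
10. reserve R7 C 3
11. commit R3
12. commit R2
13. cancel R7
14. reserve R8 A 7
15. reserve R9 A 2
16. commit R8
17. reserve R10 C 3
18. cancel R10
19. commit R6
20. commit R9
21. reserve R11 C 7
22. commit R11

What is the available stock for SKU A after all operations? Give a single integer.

Answer: 22

Derivation:
Step 1: reserve R1 A 7 -> on_hand[A=40 B=58 C=27] avail[A=33 B=58 C=27] open={R1}
Step 2: reserve R2 B 5 -> on_hand[A=40 B=58 C=27] avail[A=33 B=53 C=27] open={R1,R2}
Step 3: reserve R3 B 4 -> on_hand[A=40 B=58 C=27] avail[A=33 B=49 C=27] open={R1,R2,R3}
Step 4: reserve R4 B 9 -> on_hand[A=40 B=58 C=27] avail[A=33 B=40 C=27] open={R1,R2,R3,R4}
Step 5: reserve R5 A 3 -> on_hand[A=40 B=58 C=27] avail[A=30 B=40 C=27] open={R1,R2,R3,R4,R5}
Step 6: cancel R1 -> on_hand[A=40 B=58 C=27] avail[A=37 B=40 C=27] open={R2,R3,R4,R5}
Step 7: cancel R5 -> on_hand[A=40 B=58 C=27] avail[A=40 B=40 C=27] open={R2,R3,R4}
Step 8: cancel R4 -> on_hand[A=40 B=58 C=27] avail[A=40 B=49 C=27] open={R2,R3}
Step 9: reserve R6 A 9 -> on_hand[A=40 B=58 C=27] avail[A=31 B=49 C=27] open={R2,R3,R6}
Step 10: reserve R7 C 3 -> on_hand[A=40 B=58 C=27] avail[A=31 B=49 C=24] open={R2,R3,R6,R7}
Step 11: commit R3 -> on_hand[A=40 B=54 C=27] avail[A=31 B=49 C=24] open={R2,R6,R7}
Step 12: commit R2 -> on_hand[A=40 B=49 C=27] avail[A=31 B=49 C=24] open={R6,R7}
Step 13: cancel R7 -> on_hand[A=40 B=49 C=27] avail[A=31 B=49 C=27] open={R6}
Step 14: reserve R8 A 7 -> on_hand[A=40 B=49 C=27] avail[A=24 B=49 C=27] open={R6,R8}
Step 15: reserve R9 A 2 -> on_hand[A=40 B=49 C=27] avail[A=22 B=49 C=27] open={R6,R8,R9}
Step 16: commit R8 -> on_hand[A=33 B=49 C=27] avail[A=22 B=49 C=27] open={R6,R9}
Step 17: reserve R10 C 3 -> on_hand[A=33 B=49 C=27] avail[A=22 B=49 C=24] open={R10,R6,R9}
Step 18: cancel R10 -> on_hand[A=33 B=49 C=27] avail[A=22 B=49 C=27] open={R6,R9}
Step 19: commit R6 -> on_hand[A=24 B=49 C=27] avail[A=22 B=49 C=27] open={R9}
Step 20: commit R9 -> on_hand[A=22 B=49 C=27] avail[A=22 B=49 C=27] open={}
Step 21: reserve R11 C 7 -> on_hand[A=22 B=49 C=27] avail[A=22 B=49 C=20] open={R11}
Step 22: commit R11 -> on_hand[A=22 B=49 C=20] avail[A=22 B=49 C=20] open={}
Final available[A] = 22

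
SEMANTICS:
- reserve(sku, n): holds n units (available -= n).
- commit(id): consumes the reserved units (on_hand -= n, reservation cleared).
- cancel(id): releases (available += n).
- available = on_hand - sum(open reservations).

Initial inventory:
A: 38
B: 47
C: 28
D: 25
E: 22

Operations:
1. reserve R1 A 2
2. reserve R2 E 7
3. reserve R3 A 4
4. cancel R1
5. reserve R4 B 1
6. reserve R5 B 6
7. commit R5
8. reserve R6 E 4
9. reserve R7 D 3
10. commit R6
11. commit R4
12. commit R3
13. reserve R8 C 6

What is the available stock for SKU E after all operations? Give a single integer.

Answer: 11

Derivation:
Step 1: reserve R1 A 2 -> on_hand[A=38 B=47 C=28 D=25 E=22] avail[A=36 B=47 C=28 D=25 E=22] open={R1}
Step 2: reserve R2 E 7 -> on_hand[A=38 B=47 C=28 D=25 E=22] avail[A=36 B=47 C=28 D=25 E=15] open={R1,R2}
Step 3: reserve R3 A 4 -> on_hand[A=38 B=47 C=28 D=25 E=22] avail[A=32 B=47 C=28 D=25 E=15] open={R1,R2,R3}
Step 4: cancel R1 -> on_hand[A=38 B=47 C=28 D=25 E=22] avail[A=34 B=47 C=28 D=25 E=15] open={R2,R3}
Step 5: reserve R4 B 1 -> on_hand[A=38 B=47 C=28 D=25 E=22] avail[A=34 B=46 C=28 D=25 E=15] open={R2,R3,R4}
Step 6: reserve R5 B 6 -> on_hand[A=38 B=47 C=28 D=25 E=22] avail[A=34 B=40 C=28 D=25 E=15] open={R2,R3,R4,R5}
Step 7: commit R5 -> on_hand[A=38 B=41 C=28 D=25 E=22] avail[A=34 B=40 C=28 D=25 E=15] open={R2,R3,R4}
Step 8: reserve R6 E 4 -> on_hand[A=38 B=41 C=28 D=25 E=22] avail[A=34 B=40 C=28 D=25 E=11] open={R2,R3,R4,R6}
Step 9: reserve R7 D 3 -> on_hand[A=38 B=41 C=28 D=25 E=22] avail[A=34 B=40 C=28 D=22 E=11] open={R2,R3,R4,R6,R7}
Step 10: commit R6 -> on_hand[A=38 B=41 C=28 D=25 E=18] avail[A=34 B=40 C=28 D=22 E=11] open={R2,R3,R4,R7}
Step 11: commit R4 -> on_hand[A=38 B=40 C=28 D=25 E=18] avail[A=34 B=40 C=28 D=22 E=11] open={R2,R3,R7}
Step 12: commit R3 -> on_hand[A=34 B=40 C=28 D=25 E=18] avail[A=34 B=40 C=28 D=22 E=11] open={R2,R7}
Step 13: reserve R8 C 6 -> on_hand[A=34 B=40 C=28 D=25 E=18] avail[A=34 B=40 C=22 D=22 E=11] open={R2,R7,R8}
Final available[E] = 11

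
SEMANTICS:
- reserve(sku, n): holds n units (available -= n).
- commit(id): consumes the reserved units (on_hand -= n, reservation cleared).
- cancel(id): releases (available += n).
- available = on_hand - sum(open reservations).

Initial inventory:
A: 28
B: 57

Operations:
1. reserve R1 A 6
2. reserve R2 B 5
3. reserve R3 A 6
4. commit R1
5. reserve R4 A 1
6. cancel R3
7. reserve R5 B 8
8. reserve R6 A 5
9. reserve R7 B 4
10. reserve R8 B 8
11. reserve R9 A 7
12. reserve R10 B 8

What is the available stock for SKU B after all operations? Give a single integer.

Answer: 24

Derivation:
Step 1: reserve R1 A 6 -> on_hand[A=28 B=57] avail[A=22 B=57] open={R1}
Step 2: reserve R2 B 5 -> on_hand[A=28 B=57] avail[A=22 B=52] open={R1,R2}
Step 3: reserve R3 A 6 -> on_hand[A=28 B=57] avail[A=16 B=52] open={R1,R2,R3}
Step 4: commit R1 -> on_hand[A=22 B=57] avail[A=16 B=52] open={R2,R3}
Step 5: reserve R4 A 1 -> on_hand[A=22 B=57] avail[A=15 B=52] open={R2,R3,R4}
Step 6: cancel R3 -> on_hand[A=22 B=57] avail[A=21 B=52] open={R2,R4}
Step 7: reserve R5 B 8 -> on_hand[A=22 B=57] avail[A=21 B=44] open={R2,R4,R5}
Step 8: reserve R6 A 5 -> on_hand[A=22 B=57] avail[A=16 B=44] open={R2,R4,R5,R6}
Step 9: reserve R7 B 4 -> on_hand[A=22 B=57] avail[A=16 B=40] open={R2,R4,R5,R6,R7}
Step 10: reserve R8 B 8 -> on_hand[A=22 B=57] avail[A=16 B=32] open={R2,R4,R5,R6,R7,R8}
Step 11: reserve R9 A 7 -> on_hand[A=22 B=57] avail[A=9 B=32] open={R2,R4,R5,R6,R7,R8,R9}
Step 12: reserve R10 B 8 -> on_hand[A=22 B=57] avail[A=9 B=24] open={R10,R2,R4,R5,R6,R7,R8,R9}
Final available[B] = 24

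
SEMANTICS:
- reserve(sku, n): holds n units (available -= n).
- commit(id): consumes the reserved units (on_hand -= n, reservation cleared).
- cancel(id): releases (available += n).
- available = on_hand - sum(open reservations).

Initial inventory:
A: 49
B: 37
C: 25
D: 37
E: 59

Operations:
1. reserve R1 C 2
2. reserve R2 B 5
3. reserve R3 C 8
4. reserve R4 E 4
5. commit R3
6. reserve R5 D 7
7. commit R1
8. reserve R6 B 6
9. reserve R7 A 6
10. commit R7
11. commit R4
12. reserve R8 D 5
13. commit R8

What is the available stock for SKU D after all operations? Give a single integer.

Step 1: reserve R1 C 2 -> on_hand[A=49 B=37 C=25 D=37 E=59] avail[A=49 B=37 C=23 D=37 E=59] open={R1}
Step 2: reserve R2 B 5 -> on_hand[A=49 B=37 C=25 D=37 E=59] avail[A=49 B=32 C=23 D=37 E=59] open={R1,R2}
Step 3: reserve R3 C 8 -> on_hand[A=49 B=37 C=25 D=37 E=59] avail[A=49 B=32 C=15 D=37 E=59] open={R1,R2,R3}
Step 4: reserve R4 E 4 -> on_hand[A=49 B=37 C=25 D=37 E=59] avail[A=49 B=32 C=15 D=37 E=55] open={R1,R2,R3,R4}
Step 5: commit R3 -> on_hand[A=49 B=37 C=17 D=37 E=59] avail[A=49 B=32 C=15 D=37 E=55] open={R1,R2,R4}
Step 6: reserve R5 D 7 -> on_hand[A=49 B=37 C=17 D=37 E=59] avail[A=49 B=32 C=15 D=30 E=55] open={R1,R2,R4,R5}
Step 7: commit R1 -> on_hand[A=49 B=37 C=15 D=37 E=59] avail[A=49 B=32 C=15 D=30 E=55] open={R2,R4,R5}
Step 8: reserve R6 B 6 -> on_hand[A=49 B=37 C=15 D=37 E=59] avail[A=49 B=26 C=15 D=30 E=55] open={R2,R4,R5,R6}
Step 9: reserve R7 A 6 -> on_hand[A=49 B=37 C=15 D=37 E=59] avail[A=43 B=26 C=15 D=30 E=55] open={R2,R4,R5,R6,R7}
Step 10: commit R7 -> on_hand[A=43 B=37 C=15 D=37 E=59] avail[A=43 B=26 C=15 D=30 E=55] open={R2,R4,R5,R6}
Step 11: commit R4 -> on_hand[A=43 B=37 C=15 D=37 E=55] avail[A=43 B=26 C=15 D=30 E=55] open={R2,R5,R6}
Step 12: reserve R8 D 5 -> on_hand[A=43 B=37 C=15 D=37 E=55] avail[A=43 B=26 C=15 D=25 E=55] open={R2,R5,R6,R8}
Step 13: commit R8 -> on_hand[A=43 B=37 C=15 D=32 E=55] avail[A=43 B=26 C=15 D=25 E=55] open={R2,R5,R6}
Final available[D] = 25

Answer: 25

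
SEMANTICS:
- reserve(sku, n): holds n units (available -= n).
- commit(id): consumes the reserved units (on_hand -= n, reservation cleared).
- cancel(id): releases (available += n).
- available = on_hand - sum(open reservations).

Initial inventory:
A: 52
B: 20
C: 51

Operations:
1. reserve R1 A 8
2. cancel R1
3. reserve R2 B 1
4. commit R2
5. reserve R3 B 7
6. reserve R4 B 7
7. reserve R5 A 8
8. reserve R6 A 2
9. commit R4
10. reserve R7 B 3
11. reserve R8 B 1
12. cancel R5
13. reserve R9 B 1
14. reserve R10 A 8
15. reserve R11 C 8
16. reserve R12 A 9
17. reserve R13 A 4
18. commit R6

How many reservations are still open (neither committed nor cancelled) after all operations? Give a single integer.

Step 1: reserve R1 A 8 -> on_hand[A=52 B=20 C=51] avail[A=44 B=20 C=51] open={R1}
Step 2: cancel R1 -> on_hand[A=52 B=20 C=51] avail[A=52 B=20 C=51] open={}
Step 3: reserve R2 B 1 -> on_hand[A=52 B=20 C=51] avail[A=52 B=19 C=51] open={R2}
Step 4: commit R2 -> on_hand[A=52 B=19 C=51] avail[A=52 B=19 C=51] open={}
Step 5: reserve R3 B 7 -> on_hand[A=52 B=19 C=51] avail[A=52 B=12 C=51] open={R3}
Step 6: reserve R4 B 7 -> on_hand[A=52 B=19 C=51] avail[A=52 B=5 C=51] open={R3,R4}
Step 7: reserve R5 A 8 -> on_hand[A=52 B=19 C=51] avail[A=44 B=5 C=51] open={R3,R4,R5}
Step 8: reserve R6 A 2 -> on_hand[A=52 B=19 C=51] avail[A=42 B=5 C=51] open={R3,R4,R5,R6}
Step 9: commit R4 -> on_hand[A=52 B=12 C=51] avail[A=42 B=5 C=51] open={R3,R5,R6}
Step 10: reserve R7 B 3 -> on_hand[A=52 B=12 C=51] avail[A=42 B=2 C=51] open={R3,R5,R6,R7}
Step 11: reserve R8 B 1 -> on_hand[A=52 B=12 C=51] avail[A=42 B=1 C=51] open={R3,R5,R6,R7,R8}
Step 12: cancel R5 -> on_hand[A=52 B=12 C=51] avail[A=50 B=1 C=51] open={R3,R6,R7,R8}
Step 13: reserve R9 B 1 -> on_hand[A=52 B=12 C=51] avail[A=50 B=0 C=51] open={R3,R6,R7,R8,R9}
Step 14: reserve R10 A 8 -> on_hand[A=52 B=12 C=51] avail[A=42 B=0 C=51] open={R10,R3,R6,R7,R8,R9}
Step 15: reserve R11 C 8 -> on_hand[A=52 B=12 C=51] avail[A=42 B=0 C=43] open={R10,R11,R3,R6,R7,R8,R9}
Step 16: reserve R12 A 9 -> on_hand[A=52 B=12 C=51] avail[A=33 B=0 C=43] open={R10,R11,R12,R3,R6,R7,R8,R9}
Step 17: reserve R13 A 4 -> on_hand[A=52 B=12 C=51] avail[A=29 B=0 C=43] open={R10,R11,R12,R13,R3,R6,R7,R8,R9}
Step 18: commit R6 -> on_hand[A=50 B=12 C=51] avail[A=29 B=0 C=43] open={R10,R11,R12,R13,R3,R7,R8,R9}
Open reservations: ['R10', 'R11', 'R12', 'R13', 'R3', 'R7', 'R8', 'R9'] -> 8

Answer: 8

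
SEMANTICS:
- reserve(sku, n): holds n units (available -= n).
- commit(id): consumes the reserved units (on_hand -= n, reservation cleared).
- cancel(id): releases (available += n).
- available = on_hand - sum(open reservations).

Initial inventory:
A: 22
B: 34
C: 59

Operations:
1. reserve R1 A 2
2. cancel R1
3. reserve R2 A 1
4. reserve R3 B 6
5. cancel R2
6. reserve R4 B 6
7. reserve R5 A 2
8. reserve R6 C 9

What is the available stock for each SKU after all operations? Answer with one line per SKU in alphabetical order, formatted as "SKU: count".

Step 1: reserve R1 A 2 -> on_hand[A=22 B=34 C=59] avail[A=20 B=34 C=59] open={R1}
Step 2: cancel R1 -> on_hand[A=22 B=34 C=59] avail[A=22 B=34 C=59] open={}
Step 3: reserve R2 A 1 -> on_hand[A=22 B=34 C=59] avail[A=21 B=34 C=59] open={R2}
Step 4: reserve R3 B 6 -> on_hand[A=22 B=34 C=59] avail[A=21 B=28 C=59] open={R2,R3}
Step 5: cancel R2 -> on_hand[A=22 B=34 C=59] avail[A=22 B=28 C=59] open={R3}
Step 6: reserve R4 B 6 -> on_hand[A=22 B=34 C=59] avail[A=22 B=22 C=59] open={R3,R4}
Step 7: reserve R5 A 2 -> on_hand[A=22 B=34 C=59] avail[A=20 B=22 C=59] open={R3,R4,R5}
Step 8: reserve R6 C 9 -> on_hand[A=22 B=34 C=59] avail[A=20 B=22 C=50] open={R3,R4,R5,R6}

Answer: A: 20
B: 22
C: 50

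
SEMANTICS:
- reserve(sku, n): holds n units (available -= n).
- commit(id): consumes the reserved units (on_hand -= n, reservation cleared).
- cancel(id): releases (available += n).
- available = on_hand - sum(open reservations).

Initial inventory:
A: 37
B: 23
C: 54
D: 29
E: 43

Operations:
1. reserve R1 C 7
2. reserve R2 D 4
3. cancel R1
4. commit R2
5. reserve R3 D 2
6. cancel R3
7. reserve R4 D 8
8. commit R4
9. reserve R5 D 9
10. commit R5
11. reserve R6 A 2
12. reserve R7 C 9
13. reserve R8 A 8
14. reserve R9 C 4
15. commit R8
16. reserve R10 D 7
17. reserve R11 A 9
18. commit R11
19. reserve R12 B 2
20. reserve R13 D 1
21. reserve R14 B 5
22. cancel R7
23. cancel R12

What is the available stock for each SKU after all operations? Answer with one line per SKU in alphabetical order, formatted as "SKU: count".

Step 1: reserve R1 C 7 -> on_hand[A=37 B=23 C=54 D=29 E=43] avail[A=37 B=23 C=47 D=29 E=43] open={R1}
Step 2: reserve R2 D 4 -> on_hand[A=37 B=23 C=54 D=29 E=43] avail[A=37 B=23 C=47 D=25 E=43] open={R1,R2}
Step 3: cancel R1 -> on_hand[A=37 B=23 C=54 D=29 E=43] avail[A=37 B=23 C=54 D=25 E=43] open={R2}
Step 4: commit R2 -> on_hand[A=37 B=23 C=54 D=25 E=43] avail[A=37 B=23 C=54 D=25 E=43] open={}
Step 5: reserve R3 D 2 -> on_hand[A=37 B=23 C=54 D=25 E=43] avail[A=37 B=23 C=54 D=23 E=43] open={R3}
Step 6: cancel R3 -> on_hand[A=37 B=23 C=54 D=25 E=43] avail[A=37 B=23 C=54 D=25 E=43] open={}
Step 7: reserve R4 D 8 -> on_hand[A=37 B=23 C=54 D=25 E=43] avail[A=37 B=23 C=54 D=17 E=43] open={R4}
Step 8: commit R4 -> on_hand[A=37 B=23 C=54 D=17 E=43] avail[A=37 B=23 C=54 D=17 E=43] open={}
Step 9: reserve R5 D 9 -> on_hand[A=37 B=23 C=54 D=17 E=43] avail[A=37 B=23 C=54 D=8 E=43] open={R5}
Step 10: commit R5 -> on_hand[A=37 B=23 C=54 D=8 E=43] avail[A=37 B=23 C=54 D=8 E=43] open={}
Step 11: reserve R6 A 2 -> on_hand[A=37 B=23 C=54 D=8 E=43] avail[A=35 B=23 C=54 D=8 E=43] open={R6}
Step 12: reserve R7 C 9 -> on_hand[A=37 B=23 C=54 D=8 E=43] avail[A=35 B=23 C=45 D=8 E=43] open={R6,R7}
Step 13: reserve R8 A 8 -> on_hand[A=37 B=23 C=54 D=8 E=43] avail[A=27 B=23 C=45 D=8 E=43] open={R6,R7,R8}
Step 14: reserve R9 C 4 -> on_hand[A=37 B=23 C=54 D=8 E=43] avail[A=27 B=23 C=41 D=8 E=43] open={R6,R7,R8,R9}
Step 15: commit R8 -> on_hand[A=29 B=23 C=54 D=8 E=43] avail[A=27 B=23 C=41 D=8 E=43] open={R6,R7,R9}
Step 16: reserve R10 D 7 -> on_hand[A=29 B=23 C=54 D=8 E=43] avail[A=27 B=23 C=41 D=1 E=43] open={R10,R6,R7,R9}
Step 17: reserve R11 A 9 -> on_hand[A=29 B=23 C=54 D=8 E=43] avail[A=18 B=23 C=41 D=1 E=43] open={R10,R11,R6,R7,R9}
Step 18: commit R11 -> on_hand[A=20 B=23 C=54 D=8 E=43] avail[A=18 B=23 C=41 D=1 E=43] open={R10,R6,R7,R9}
Step 19: reserve R12 B 2 -> on_hand[A=20 B=23 C=54 D=8 E=43] avail[A=18 B=21 C=41 D=1 E=43] open={R10,R12,R6,R7,R9}
Step 20: reserve R13 D 1 -> on_hand[A=20 B=23 C=54 D=8 E=43] avail[A=18 B=21 C=41 D=0 E=43] open={R10,R12,R13,R6,R7,R9}
Step 21: reserve R14 B 5 -> on_hand[A=20 B=23 C=54 D=8 E=43] avail[A=18 B=16 C=41 D=0 E=43] open={R10,R12,R13,R14,R6,R7,R9}
Step 22: cancel R7 -> on_hand[A=20 B=23 C=54 D=8 E=43] avail[A=18 B=16 C=50 D=0 E=43] open={R10,R12,R13,R14,R6,R9}
Step 23: cancel R12 -> on_hand[A=20 B=23 C=54 D=8 E=43] avail[A=18 B=18 C=50 D=0 E=43] open={R10,R13,R14,R6,R9}

Answer: A: 18
B: 18
C: 50
D: 0
E: 43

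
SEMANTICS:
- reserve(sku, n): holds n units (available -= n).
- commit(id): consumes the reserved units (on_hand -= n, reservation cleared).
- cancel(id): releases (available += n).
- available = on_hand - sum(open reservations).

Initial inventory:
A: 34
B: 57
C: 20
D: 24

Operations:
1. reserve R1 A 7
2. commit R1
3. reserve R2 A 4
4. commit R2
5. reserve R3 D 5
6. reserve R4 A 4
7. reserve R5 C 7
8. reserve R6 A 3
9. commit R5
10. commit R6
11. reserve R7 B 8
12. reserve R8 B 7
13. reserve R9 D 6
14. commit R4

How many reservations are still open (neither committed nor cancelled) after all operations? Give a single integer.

Step 1: reserve R1 A 7 -> on_hand[A=34 B=57 C=20 D=24] avail[A=27 B=57 C=20 D=24] open={R1}
Step 2: commit R1 -> on_hand[A=27 B=57 C=20 D=24] avail[A=27 B=57 C=20 D=24] open={}
Step 3: reserve R2 A 4 -> on_hand[A=27 B=57 C=20 D=24] avail[A=23 B=57 C=20 D=24] open={R2}
Step 4: commit R2 -> on_hand[A=23 B=57 C=20 D=24] avail[A=23 B=57 C=20 D=24] open={}
Step 5: reserve R3 D 5 -> on_hand[A=23 B=57 C=20 D=24] avail[A=23 B=57 C=20 D=19] open={R3}
Step 6: reserve R4 A 4 -> on_hand[A=23 B=57 C=20 D=24] avail[A=19 B=57 C=20 D=19] open={R3,R4}
Step 7: reserve R5 C 7 -> on_hand[A=23 B=57 C=20 D=24] avail[A=19 B=57 C=13 D=19] open={R3,R4,R5}
Step 8: reserve R6 A 3 -> on_hand[A=23 B=57 C=20 D=24] avail[A=16 B=57 C=13 D=19] open={R3,R4,R5,R6}
Step 9: commit R5 -> on_hand[A=23 B=57 C=13 D=24] avail[A=16 B=57 C=13 D=19] open={R3,R4,R6}
Step 10: commit R6 -> on_hand[A=20 B=57 C=13 D=24] avail[A=16 B=57 C=13 D=19] open={R3,R4}
Step 11: reserve R7 B 8 -> on_hand[A=20 B=57 C=13 D=24] avail[A=16 B=49 C=13 D=19] open={R3,R4,R7}
Step 12: reserve R8 B 7 -> on_hand[A=20 B=57 C=13 D=24] avail[A=16 B=42 C=13 D=19] open={R3,R4,R7,R8}
Step 13: reserve R9 D 6 -> on_hand[A=20 B=57 C=13 D=24] avail[A=16 B=42 C=13 D=13] open={R3,R4,R7,R8,R9}
Step 14: commit R4 -> on_hand[A=16 B=57 C=13 D=24] avail[A=16 B=42 C=13 D=13] open={R3,R7,R8,R9}
Open reservations: ['R3', 'R7', 'R8', 'R9'] -> 4

Answer: 4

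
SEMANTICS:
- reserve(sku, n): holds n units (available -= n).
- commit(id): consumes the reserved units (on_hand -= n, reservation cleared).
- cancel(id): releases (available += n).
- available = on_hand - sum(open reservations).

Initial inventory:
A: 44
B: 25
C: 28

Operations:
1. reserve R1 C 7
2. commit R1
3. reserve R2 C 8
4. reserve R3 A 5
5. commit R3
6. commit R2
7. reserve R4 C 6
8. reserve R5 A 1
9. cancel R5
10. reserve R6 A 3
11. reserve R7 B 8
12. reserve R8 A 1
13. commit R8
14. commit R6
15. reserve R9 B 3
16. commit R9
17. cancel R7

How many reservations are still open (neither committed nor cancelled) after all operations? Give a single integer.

Step 1: reserve R1 C 7 -> on_hand[A=44 B=25 C=28] avail[A=44 B=25 C=21] open={R1}
Step 2: commit R1 -> on_hand[A=44 B=25 C=21] avail[A=44 B=25 C=21] open={}
Step 3: reserve R2 C 8 -> on_hand[A=44 B=25 C=21] avail[A=44 B=25 C=13] open={R2}
Step 4: reserve R3 A 5 -> on_hand[A=44 B=25 C=21] avail[A=39 B=25 C=13] open={R2,R3}
Step 5: commit R3 -> on_hand[A=39 B=25 C=21] avail[A=39 B=25 C=13] open={R2}
Step 6: commit R2 -> on_hand[A=39 B=25 C=13] avail[A=39 B=25 C=13] open={}
Step 7: reserve R4 C 6 -> on_hand[A=39 B=25 C=13] avail[A=39 B=25 C=7] open={R4}
Step 8: reserve R5 A 1 -> on_hand[A=39 B=25 C=13] avail[A=38 B=25 C=7] open={R4,R5}
Step 9: cancel R5 -> on_hand[A=39 B=25 C=13] avail[A=39 B=25 C=7] open={R4}
Step 10: reserve R6 A 3 -> on_hand[A=39 B=25 C=13] avail[A=36 B=25 C=7] open={R4,R6}
Step 11: reserve R7 B 8 -> on_hand[A=39 B=25 C=13] avail[A=36 B=17 C=7] open={R4,R6,R7}
Step 12: reserve R8 A 1 -> on_hand[A=39 B=25 C=13] avail[A=35 B=17 C=7] open={R4,R6,R7,R8}
Step 13: commit R8 -> on_hand[A=38 B=25 C=13] avail[A=35 B=17 C=7] open={R4,R6,R7}
Step 14: commit R6 -> on_hand[A=35 B=25 C=13] avail[A=35 B=17 C=7] open={R4,R7}
Step 15: reserve R9 B 3 -> on_hand[A=35 B=25 C=13] avail[A=35 B=14 C=7] open={R4,R7,R9}
Step 16: commit R9 -> on_hand[A=35 B=22 C=13] avail[A=35 B=14 C=7] open={R4,R7}
Step 17: cancel R7 -> on_hand[A=35 B=22 C=13] avail[A=35 B=22 C=7] open={R4}
Open reservations: ['R4'] -> 1

Answer: 1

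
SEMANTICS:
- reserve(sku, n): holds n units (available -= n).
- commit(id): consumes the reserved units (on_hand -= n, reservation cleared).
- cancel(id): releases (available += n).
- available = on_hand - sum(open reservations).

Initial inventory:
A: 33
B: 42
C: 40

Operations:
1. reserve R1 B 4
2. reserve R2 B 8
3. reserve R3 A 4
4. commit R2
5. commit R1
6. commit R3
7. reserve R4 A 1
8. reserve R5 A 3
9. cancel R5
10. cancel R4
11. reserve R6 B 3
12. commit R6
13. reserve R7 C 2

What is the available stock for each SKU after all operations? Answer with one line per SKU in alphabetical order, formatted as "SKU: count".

Answer: A: 29
B: 27
C: 38

Derivation:
Step 1: reserve R1 B 4 -> on_hand[A=33 B=42 C=40] avail[A=33 B=38 C=40] open={R1}
Step 2: reserve R2 B 8 -> on_hand[A=33 B=42 C=40] avail[A=33 B=30 C=40] open={R1,R2}
Step 3: reserve R3 A 4 -> on_hand[A=33 B=42 C=40] avail[A=29 B=30 C=40] open={R1,R2,R3}
Step 4: commit R2 -> on_hand[A=33 B=34 C=40] avail[A=29 B=30 C=40] open={R1,R3}
Step 5: commit R1 -> on_hand[A=33 B=30 C=40] avail[A=29 B=30 C=40] open={R3}
Step 6: commit R3 -> on_hand[A=29 B=30 C=40] avail[A=29 B=30 C=40] open={}
Step 7: reserve R4 A 1 -> on_hand[A=29 B=30 C=40] avail[A=28 B=30 C=40] open={R4}
Step 8: reserve R5 A 3 -> on_hand[A=29 B=30 C=40] avail[A=25 B=30 C=40] open={R4,R5}
Step 9: cancel R5 -> on_hand[A=29 B=30 C=40] avail[A=28 B=30 C=40] open={R4}
Step 10: cancel R4 -> on_hand[A=29 B=30 C=40] avail[A=29 B=30 C=40] open={}
Step 11: reserve R6 B 3 -> on_hand[A=29 B=30 C=40] avail[A=29 B=27 C=40] open={R6}
Step 12: commit R6 -> on_hand[A=29 B=27 C=40] avail[A=29 B=27 C=40] open={}
Step 13: reserve R7 C 2 -> on_hand[A=29 B=27 C=40] avail[A=29 B=27 C=38] open={R7}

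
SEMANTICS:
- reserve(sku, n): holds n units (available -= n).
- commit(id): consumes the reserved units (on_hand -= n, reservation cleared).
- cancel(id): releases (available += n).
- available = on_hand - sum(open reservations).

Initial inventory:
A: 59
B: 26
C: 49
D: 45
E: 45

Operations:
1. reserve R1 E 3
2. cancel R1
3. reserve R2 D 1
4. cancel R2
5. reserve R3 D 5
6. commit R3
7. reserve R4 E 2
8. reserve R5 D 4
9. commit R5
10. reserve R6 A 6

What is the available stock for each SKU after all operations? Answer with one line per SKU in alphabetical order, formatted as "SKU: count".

Answer: A: 53
B: 26
C: 49
D: 36
E: 43

Derivation:
Step 1: reserve R1 E 3 -> on_hand[A=59 B=26 C=49 D=45 E=45] avail[A=59 B=26 C=49 D=45 E=42] open={R1}
Step 2: cancel R1 -> on_hand[A=59 B=26 C=49 D=45 E=45] avail[A=59 B=26 C=49 D=45 E=45] open={}
Step 3: reserve R2 D 1 -> on_hand[A=59 B=26 C=49 D=45 E=45] avail[A=59 B=26 C=49 D=44 E=45] open={R2}
Step 4: cancel R2 -> on_hand[A=59 B=26 C=49 D=45 E=45] avail[A=59 B=26 C=49 D=45 E=45] open={}
Step 5: reserve R3 D 5 -> on_hand[A=59 B=26 C=49 D=45 E=45] avail[A=59 B=26 C=49 D=40 E=45] open={R3}
Step 6: commit R3 -> on_hand[A=59 B=26 C=49 D=40 E=45] avail[A=59 B=26 C=49 D=40 E=45] open={}
Step 7: reserve R4 E 2 -> on_hand[A=59 B=26 C=49 D=40 E=45] avail[A=59 B=26 C=49 D=40 E=43] open={R4}
Step 8: reserve R5 D 4 -> on_hand[A=59 B=26 C=49 D=40 E=45] avail[A=59 B=26 C=49 D=36 E=43] open={R4,R5}
Step 9: commit R5 -> on_hand[A=59 B=26 C=49 D=36 E=45] avail[A=59 B=26 C=49 D=36 E=43] open={R4}
Step 10: reserve R6 A 6 -> on_hand[A=59 B=26 C=49 D=36 E=45] avail[A=53 B=26 C=49 D=36 E=43] open={R4,R6}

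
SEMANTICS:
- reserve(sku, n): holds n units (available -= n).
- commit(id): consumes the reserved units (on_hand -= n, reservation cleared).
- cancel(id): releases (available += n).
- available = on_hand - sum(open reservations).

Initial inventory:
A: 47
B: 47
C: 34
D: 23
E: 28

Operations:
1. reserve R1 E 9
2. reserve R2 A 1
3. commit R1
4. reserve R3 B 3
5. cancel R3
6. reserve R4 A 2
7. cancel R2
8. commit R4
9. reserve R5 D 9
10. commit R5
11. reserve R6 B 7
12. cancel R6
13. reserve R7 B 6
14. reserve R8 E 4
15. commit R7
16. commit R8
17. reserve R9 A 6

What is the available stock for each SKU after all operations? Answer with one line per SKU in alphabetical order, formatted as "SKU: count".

Answer: A: 39
B: 41
C: 34
D: 14
E: 15

Derivation:
Step 1: reserve R1 E 9 -> on_hand[A=47 B=47 C=34 D=23 E=28] avail[A=47 B=47 C=34 D=23 E=19] open={R1}
Step 2: reserve R2 A 1 -> on_hand[A=47 B=47 C=34 D=23 E=28] avail[A=46 B=47 C=34 D=23 E=19] open={R1,R2}
Step 3: commit R1 -> on_hand[A=47 B=47 C=34 D=23 E=19] avail[A=46 B=47 C=34 D=23 E=19] open={R2}
Step 4: reserve R3 B 3 -> on_hand[A=47 B=47 C=34 D=23 E=19] avail[A=46 B=44 C=34 D=23 E=19] open={R2,R3}
Step 5: cancel R3 -> on_hand[A=47 B=47 C=34 D=23 E=19] avail[A=46 B=47 C=34 D=23 E=19] open={R2}
Step 6: reserve R4 A 2 -> on_hand[A=47 B=47 C=34 D=23 E=19] avail[A=44 B=47 C=34 D=23 E=19] open={R2,R4}
Step 7: cancel R2 -> on_hand[A=47 B=47 C=34 D=23 E=19] avail[A=45 B=47 C=34 D=23 E=19] open={R4}
Step 8: commit R4 -> on_hand[A=45 B=47 C=34 D=23 E=19] avail[A=45 B=47 C=34 D=23 E=19] open={}
Step 9: reserve R5 D 9 -> on_hand[A=45 B=47 C=34 D=23 E=19] avail[A=45 B=47 C=34 D=14 E=19] open={R5}
Step 10: commit R5 -> on_hand[A=45 B=47 C=34 D=14 E=19] avail[A=45 B=47 C=34 D=14 E=19] open={}
Step 11: reserve R6 B 7 -> on_hand[A=45 B=47 C=34 D=14 E=19] avail[A=45 B=40 C=34 D=14 E=19] open={R6}
Step 12: cancel R6 -> on_hand[A=45 B=47 C=34 D=14 E=19] avail[A=45 B=47 C=34 D=14 E=19] open={}
Step 13: reserve R7 B 6 -> on_hand[A=45 B=47 C=34 D=14 E=19] avail[A=45 B=41 C=34 D=14 E=19] open={R7}
Step 14: reserve R8 E 4 -> on_hand[A=45 B=47 C=34 D=14 E=19] avail[A=45 B=41 C=34 D=14 E=15] open={R7,R8}
Step 15: commit R7 -> on_hand[A=45 B=41 C=34 D=14 E=19] avail[A=45 B=41 C=34 D=14 E=15] open={R8}
Step 16: commit R8 -> on_hand[A=45 B=41 C=34 D=14 E=15] avail[A=45 B=41 C=34 D=14 E=15] open={}
Step 17: reserve R9 A 6 -> on_hand[A=45 B=41 C=34 D=14 E=15] avail[A=39 B=41 C=34 D=14 E=15] open={R9}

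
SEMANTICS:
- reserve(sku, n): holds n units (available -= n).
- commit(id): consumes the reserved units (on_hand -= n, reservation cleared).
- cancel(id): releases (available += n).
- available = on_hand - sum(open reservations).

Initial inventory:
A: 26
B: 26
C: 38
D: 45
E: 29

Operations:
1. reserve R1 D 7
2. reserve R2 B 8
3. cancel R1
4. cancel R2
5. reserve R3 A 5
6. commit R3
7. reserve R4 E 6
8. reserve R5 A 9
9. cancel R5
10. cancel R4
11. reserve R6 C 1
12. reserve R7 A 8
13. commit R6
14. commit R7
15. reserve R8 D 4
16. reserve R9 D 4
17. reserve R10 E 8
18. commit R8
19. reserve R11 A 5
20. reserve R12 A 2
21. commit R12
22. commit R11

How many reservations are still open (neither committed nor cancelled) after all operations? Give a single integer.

Answer: 2

Derivation:
Step 1: reserve R1 D 7 -> on_hand[A=26 B=26 C=38 D=45 E=29] avail[A=26 B=26 C=38 D=38 E=29] open={R1}
Step 2: reserve R2 B 8 -> on_hand[A=26 B=26 C=38 D=45 E=29] avail[A=26 B=18 C=38 D=38 E=29] open={R1,R2}
Step 3: cancel R1 -> on_hand[A=26 B=26 C=38 D=45 E=29] avail[A=26 B=18 C=38 D=45 E=29] open={R2}
Step 4: cancel R2 -> on_hand[A=26 B=26 C=38 D=45 E=29] avail[A=26 B=26 C=38 D=45 E=29] open={}
Step 5: reserve R3 A 5 -> on_hand[A=26 B=26 C=38 D=45 E=29] avail[A=21 B=26 C=38 D=45 E=29] open={R3}
Step 6: commit R3 -> on_hand[A=21 B=26 C=38 D=45 E=29] avail[A=21 B=26 C=38 D=45 E=29] open={}
Step 7: reserve R4 E 6 -> on_hand[A=21 B=26 C=38 D=45 E=29] avail[A=21 B=26 C=38 D=45 E=23] open={R4}
Step 8: reserve R5 A 9 -> on_hand[A=21 B=26 C=38 D=45 E=29] avail[A=12 B=26 C=38 D=45 E=23] open={R4,R5}
Step 9: cancel R5 -> on_hand[A=21 B=26 C=38 D=45 E=29] avail[A=21 B=26 C=38 D=45 E=23] open={R4}
Step 10: cancel R4 -> on_hand[A=21 B=26 C=38 D=45 E=29] avail[A=21 B=26 C=38 D=45 E=29] open={}
Step 11: reserve R6 C 1 -> on_hand[A=21 B=26 C=38 D=45 E=29] avail[A=21 B=26 C=37 D=45 E=29] open={R6}
Step 12: reserve R7 A 8 -> on_hand[A=21 B=26 C=38 D=45 E=29] avail[A=13 B=26 C=37 D=45 E=29] open={R6,R7}
Step 13: commit R6 -> on_hand[A=21 B=26 C=37 D=45 E=29] avail[A=13 B=26 C=37 D=45 E=29] open={R7}
Step 14: commit R7 -> on_hand[A=13 B=26 C=37 D=45 E=29] avail[A=13 B=26 C=37 D=45 E=29] open={}
Step 15: reserve R8 D 4 -> on_hand[A=13 B=26 C=37 D=45 E=29] avail[A=13 B=26 C=37 D=41 E=29] open={R8}
Step 16: reserve R9 D 4 -> on_hand[A=13 B=26 C=37 D=45 E=29] avail[A=13 B=26 C=37 D=37 E=29] open={R8,R9}
Step 17: reserve R10 E 8 -> on_hand[A=13 B=26 C=37 D=45 E=29] avail[A=13 B=26 C=37 D=37 E=21] open={R10,R8,R9}
Step 18: commit R8 -> on_hand[A=13 B=26 C=37 D=41 E=29] avail[A=13 B=26 C=37 D=37 E=21] open={R10,R9}
Step 19: reserve R11 A 5 -> on_hand[A=13 B=26 C=37 D=41 E=29] avail[A=8 B=26 C=37 D=37 E=21] open={R10,R11,R9}
Step 20: reserve R12 A 2 -> on_hand[A=13 B=26 C=37 D=41 E=29] avail[A=6 B=26 C=37 D=37 E=21] open={R10,R11,R12,R9}
Step 21: commit R12 -> on_hand[A=11 B=26 C=37 D=41 E=29] avail[A=6 B=26 C=37 D=37 E=21] open={R10,R11,R9}
Step 22: commit R11 -> on_hand[A=6 B=26 C=37 D=41 E=29] avail[A=6 B=26 C=37 D=37 E=21] open={R10,R9}
Open reservations: ['R10', 'R9'] -> 2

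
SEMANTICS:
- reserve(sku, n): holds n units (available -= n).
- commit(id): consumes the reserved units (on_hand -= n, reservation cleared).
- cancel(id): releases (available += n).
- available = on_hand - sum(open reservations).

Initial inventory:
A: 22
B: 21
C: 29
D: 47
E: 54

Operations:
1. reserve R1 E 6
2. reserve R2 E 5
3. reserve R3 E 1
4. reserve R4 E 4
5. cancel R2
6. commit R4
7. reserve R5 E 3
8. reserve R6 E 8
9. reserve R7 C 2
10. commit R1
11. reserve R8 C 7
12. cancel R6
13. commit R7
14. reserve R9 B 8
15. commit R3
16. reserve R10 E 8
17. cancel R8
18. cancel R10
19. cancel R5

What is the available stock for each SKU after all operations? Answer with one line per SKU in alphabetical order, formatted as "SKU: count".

Step 1: reserve R1 E 6 -> on_hand[A=22 B=21 C=29 D=47 E=54] avail[A=22 B=21 C=29 D=47 E=48] open={R1}
Step 2: reserve R2 E 5 -> on_hand[A=22 B=21 C=29 D=47 E=54] avail[A=22 B=21 C=29 D=47 E=43] open={R1,R2}
Step 3: reserve R3 E 1 -> on_hand[A=22 B=21 C=29 D=47 E=54] avail[A=22 B=21 C=29 D=47 E=42] open={R1,R2,R3}
Step 4: reserve R4 E 4 -> on_hand[A=22 B=21 C=29 D=47 E=54] avail[A=22 B=21 C=29 D=47 E=38] open={R1,R2,R3,R4}
Step 5: cancel R2 -> on_hand[A=22 B=21 C=29 D=47 E=54] avail[A=22 B=21 C=29 D=47 E=43] open={R1,R3,R4}
Step 6: commit R4 -> on_hand[A=22 B=21 C=29 D=47 E=50] avail[A=22 B=21 C=29 D=47 E=43] open={R1,R3}
Step 7: reserve R5 E 3 -> on_hand[A=22 B=21 C=29 D=47 E=50] avail[A=22 B=21 C=29 D=47 E=40] open={R1,R3,R5}
Step 8: reserve R6 E 8 -> on_hand[A=22 B=21 C=29 D=47 E=50] avail[A=22 B=21 C=29 D=47 E=32] open={R1,R3,R5,R6}
Step 9: reserve R7 C 2 -> on_hand[A=22 B=21 C=29 D=47 E=50] avail[A=22 B=21 C=27 D=47 E=32] open={R1,R3,R5,R6,R7}
Step 10: commit R1 -> on_hand[A=22 B=21 C=29 D=47 E=44] avail[A=22 B=21 C=27 D=47 E=32] open={R3,R5,R6,R7}
Step 11: reserve R8 C 7 -> on_hand[A=22 B=21 C=29 D=47 E=44] avail[A=22 B=21 C=20 D=47 E=32] open={R3,R5,R6,R7,R8}
Step 12: cancel R6 -> on_hand[A=22 B=21 C=29 D=47 E=44] avail[A=22 B=21 C=20 D=47 E=40] open={R3,R5,R7,R8}
Step 13: commit R7 -> on_hand[A=22 B=21 C=27 D=47 E=44] avail[A=22 B=21 C=20 D=47 E=40] open={R3,R5,R8}
Step 14: reserve R9 B 8 -> on_hand[A=22 B=21 C=27 D=47 E=44] avail[A=22 B=13 C=20 D=47 E=40] open={R3,R5,R8,R9}
Step 15: commit R3 -> on_hand[A=22 B=21 C=27 D=47 E=43] avail[A=22 B=13 C=20 D=47 E=40] open={R5,R8,R9}
Step 16: reserve R10 E 8 -> on_hand[A=22 B=21 C=27 D=47 E=43] avail[A=22 B=13 C=20 D=47 E=32] open={R10,R5,R8,R9}
Step 17: cancel R8 -> on_hand[A=22 B=21 C=27 D=47 E=43] avail[A=22 B=13 C=27 D=47 E=32] open={R10,R5,R9}
Step 18: cancel R10 -> on_hand[A=22 B=21 C=27 D=47 E=43] avail[A=22 B=13 C=27 D=47 E=40] open={R5,R9}
Step 19: cancel R5 -> on_hand[A=22 B=21 C=27 D=47 E=43] avail[A=22 B=13 C=27 D=47 E=43] open={R9}

Answer: A: 22
B: 13
C: 27
D: 47
E: 43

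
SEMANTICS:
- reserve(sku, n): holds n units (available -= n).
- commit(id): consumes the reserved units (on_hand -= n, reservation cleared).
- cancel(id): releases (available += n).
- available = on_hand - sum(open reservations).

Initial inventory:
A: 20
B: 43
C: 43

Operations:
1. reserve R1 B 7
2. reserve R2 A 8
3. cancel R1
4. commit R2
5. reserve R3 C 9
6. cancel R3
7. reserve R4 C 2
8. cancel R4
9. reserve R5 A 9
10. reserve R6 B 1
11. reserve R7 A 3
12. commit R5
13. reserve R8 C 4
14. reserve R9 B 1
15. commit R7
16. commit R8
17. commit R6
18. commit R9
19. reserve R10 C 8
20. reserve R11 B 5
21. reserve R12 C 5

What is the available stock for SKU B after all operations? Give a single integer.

Step 1: reserve R1 B 7 -> on_hand[A=20 B=43 C=43] avail[A=20 B=36 C=43] open={R1}
Step 2: reserve R2 A 8 -> on_hand[A=20 B=43 C=43] avail[A=12 B=36 C=43] open={R1,R2}
Step 3: cancel R1 -> on_hand[A=20 B=43 C=43] avail[A=12 B=43 C=43] open={R2}
Step 4: commit R2 -> on_hand[A=12 B=43 C=43] avail[A=12 B=43 C=43] open={}
Step 5: reserve R3 C 9 -> on_hand[A=12 B=43 C=43] avail[A=12 B=43 C=34] open={R3}
Step 6: cancel R3 -> on_hand[A=12 B=43 C=43] avail[A=12 B=43 C=43] open={}
Step 7: reserve R4 C 2 -> on_hand[A=12 B=43 C=43] avail[A=12 B=43 C=41] open={R4}
Step 8: cancel R4 -> on_hand[A=12 B=43 C=43] avail[A=12 B=43 C=43] open={}
Step 9: reserve R5 A 9 -> on_hand[A=12 B=43 C=43] avail[A=3 B=43 C=43] open={R5}
Step 10: reserve R6 B 1 -> on_hand[A=12 B=43 C=43] avail[A=3 B=42 C=43] open={R5,R6}
Step 11: reserve R7 A 3 -> on_hand[A=12 B=43 C=43] avail[A=0 B=42 C=43] open={R5,R6,R7}
Step 12: commit R5 -> on_hand[A=3 B=43 C=43] avail[A=0 B=42 C=43] open={R6,R7}
Step 13: reserve R8 C 4 -> on_hand[A=3 B=43 C=43] avail[A=0 B=42 C=39] open={R6,R7,R8}
Step 14: reserve R9 B 1 -> on_hand[A=3 B=43 C=43] avail[A=0 B=41 C=39] open={R6,R7,R8,R9}
Step 15: commit R7 -> on_hand[A=0 B=43 C=43] avail[A=0 B=41 C=39] open={R6,R8,R9}
Step 16: commit R8 -> on_hand[A=0 B=43 C=39] avail[A=0 B=41 C=39] open={R6,R9}
Step 17: commit R6 -> on_hand[A=0 B=42 C=39] avail[A=0 B=41 C=39] open={R9}
Step 18: commit R9 -> on_hand[A=0 B=41 C=39] avail[A=0 B=41 C=39] open={}
Step 19: reserve R10 C 8 -> on_hand[A=0 B=41 C=39] avail[A=0 B=41 C=31] open={R10}
Step 20: reserve R11 B 5 -> on_hand[A=0 B=41 C=39] avail[A=0 B=36 C=31] open={R10,R11}
Step 21: reserve R12 C 5 -> on_hand[A=0 B=41 C=39] avail[A=0 B=36 C=26] open={R10,R11,R12}
Final available[B] = 36

Answer: 36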